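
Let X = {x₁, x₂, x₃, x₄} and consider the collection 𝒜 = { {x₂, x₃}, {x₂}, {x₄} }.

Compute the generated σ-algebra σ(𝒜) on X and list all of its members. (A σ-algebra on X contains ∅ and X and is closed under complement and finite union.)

Seed the family with 𝒜 together with ∅ and X: { ∅, {x₂}, {x₄}, {x₂, x₃}, X }.
Round 1 (5 new):
  {x₁, x₄}  = ᶜ of {x₂, x₃}
  {x₂, x₄}  = {x₄} ∪ {x₂}
  {x₁, x₂, x₃}  = ᶜ of {x₄}
  {x₁, x₃, x₄}  = ᶜ of {x₂}
  {x₂, x₃, x₄}  = {x₂, x₃} ∪ {x₄}
  (now 10)
Round 2: +3 →
  {x₁}  = ᶜ of {x₂, x₃, x₄}
  {x₁, x₃}  = ᶜ of {x₂, x₄}
  {x₁, x₂, x₄}  = {x₂} ∪ {x₁, x₄}
  (now 13)
Round 3 adds 2:
  {x₃}  = ᶜ of {x₁, x₂, x₄}
  {x₁, x₂}  = {x₂} ∪ {x₁}
  (now 15)
Round 4 (1 new):
  {x₃, x₄}  = ᶜ of {x₁, x₂}
  (now 16)
Round 5: stable.

Hence σ(𝒜) has 16 members: { ∅, {x₁}, {x₂}, {x₃}, {x₄}, {x₁, x₂}, {x₁, x₃}, {x₁, x₄}, {x₂, x₃}, {x₂, x₄}, {x₃, x₄}, {x₁, x₂, x₃}, {x₁, x₂, x₄}, {x₁, x₃, x₄}, {x₂, x₃, x₄}, X }.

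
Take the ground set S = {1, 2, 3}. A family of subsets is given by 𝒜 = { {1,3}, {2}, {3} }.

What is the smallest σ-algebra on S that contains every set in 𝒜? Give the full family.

σ(𝒜) (8 sets): { {}, {1}, {2}, {3}, {1,2}, {1,3}, {2,3}, S }

Trace:
Seed the family with 𝒜 together with ∅ and S: { {}, {2}, {3}, {1,3}, S }.
Step 1: 2 new —
  {1,2}  = {3}ᶜ
  {2,3}  = {3} ∪ {2}
Step 2 adds 1:
  {1}  = {2,3}ᶜ
After Step 3 the family is unchanged; done.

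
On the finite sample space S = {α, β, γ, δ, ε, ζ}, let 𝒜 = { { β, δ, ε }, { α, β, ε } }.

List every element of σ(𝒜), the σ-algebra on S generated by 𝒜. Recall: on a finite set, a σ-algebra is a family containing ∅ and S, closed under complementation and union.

Begin from { {  }, { α, β, ε }, { β, δ, ε }, S } (that is, 𝒜 plus ∅ and S).
Step 1: 3 new —
  { α, γ, ζ }  = S∖{ β, δ, ε }
  { γ, δ, ζ }  = S∖{ α, β, ε }
  { α, β, δ, ε }  = { α, β, ε } ∪ { β, δ, ε }
Step 2: 4 new —
  { γ, ζ }  = S∖{ α, β, δ, ε }
  { α, γ, δ, ζ }  = { α, γ, ζ } ∪ { γ, δ, ζ }
  { α, β, γ, ε, ζ }  = { α, β, ε } ∪ { α, γ, ζ }
  { β, γ, δ, ε, ζ }  = { γ, δ, ζ } ∪ { β, δ, ε }
Step 3: +3 →
  { α }  = S∖{ β, γ, δ, ε, ζ }
  { δ }  = S∖{ α, β, γ, ε, ζ }
  { β, ε }  = S∖{ α, γ, δ, ζ }
Step 4: +2 →
  { α, δ }  = { α } ∪ { δ }
  { β, γ, ε, ζ }  = { β, ε } ∪ { γ, ζ }
Step 5: closed — nothing new.

|σ(𝒜)| = 16.  σ(𝒜) = { {  }, { α }, { δ }, { α, δ }, { β, ε }, { γ, ζ }, { α, β, ε }, { α, γ, ζ }, { β, δ, ε }, { γ, δ, ζ }, { α, β, δ, ε }, { α, γ, δ, ζ }, { β, γ, ε, ζ }, { α, β, γ, ε, ζ }, { β, γ, δ, ε, ζ }, S }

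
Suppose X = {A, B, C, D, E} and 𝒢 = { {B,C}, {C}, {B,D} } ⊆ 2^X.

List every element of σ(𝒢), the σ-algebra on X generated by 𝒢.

Answer: σ(𝒢) = { {}, {B}, {C}, {D}, {A,E}, {B,C}, {B,D}, {C,D}, {A,B,E}, {A,C,E}, {A,D,E}, {B,C,D}, {A,B,C,E}, {A,B,D,E}, {A,C,D,E}, X }

Check:
Seed the family with 𝒢 together with ∅ and X: { {}, {C}, {B,C}, {B,D}, X }.
Iteration 1 (4 new):
  {A,C,E}  = ᶜ of {B,D}
  {A,D,E}  = ᶜ of {B,C}
  {B,C,D}  = {C} ∪ {B,D}
  {A,B,D,E}  = ᶜ of {C}
  (now 9)
Iteration 2: 3 new —
  {A,E}  = ᶜ of {B,C,D}
  {A,B,C,E}  = {A,C,E} ∪ {B,C}
  {A,C,D,E}  = {A,D,E} ∪ {A,C,E}
  (now 12)
Iteration 3: +2 →
  {B}  = ᶜ of {A,C,D,E}
  {D}  = ᶜ of {A,B,C,E}
  (now 14)
Iteration 4 (2 new):
  {C,D}  = {C} ∪ {D}
  {A,B,E}  = {A,E} ∪ {B}
  (now 16)
Iteration 5: no new sets; the family is a σ-algebra.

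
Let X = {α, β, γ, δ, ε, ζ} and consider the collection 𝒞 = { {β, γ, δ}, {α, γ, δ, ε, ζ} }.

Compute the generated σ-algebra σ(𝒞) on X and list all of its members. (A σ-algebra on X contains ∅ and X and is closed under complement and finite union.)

Take S₀ = 𝒞 ∪ {∅, X} = { ∅, {β, γ, δ}, {α, γ, δ, ε, ζ}, X }.
Iteration 1: +2 →
  {β}  = X∖{α, γ, δ, ε, ζ}
  {α, ε, ζ}  = X∖{β, γ, δ}
  — 6 sets.
Iteration 2 (1 new):
  {α, β, ε, ζ}  = {α, ε, ζ} ∪ {β}
  — 7 sets.
Iteration 3: +1 →
  {γ, δ}  = X∖{α, β, ε, ζ}
  — 8 sets.
Iteration 4: already closed under ᶜ and ∪.

σ(𝒞) = { ∅, {β}, {γ, δ}, {α, ε, ζ}, {β, γ, δ}, {α, β, ε, ζ}, {α, γ, δ, ε, ζ}, X }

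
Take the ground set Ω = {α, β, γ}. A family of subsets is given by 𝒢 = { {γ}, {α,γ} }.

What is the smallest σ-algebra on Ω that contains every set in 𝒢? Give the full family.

Initial family (4 sets): { ∅, {γ}, {α,γ}, Ω }.
Round 1 (2 new):
  {β}  = ᶜ of {α,γ}
  {α,β}  = ᶜ of {γ}
  |family| = 6
Round 2 (1 new):
  {β,γ}  = {γ} ∪ {β}
  |family| = 7
Round 3. New:
  {α}  = ᶜ of {β,γ}
  |family| = 8
Round 4: closed — nothing new.

Therefore σ(𝒢) = { ∅, {α}, {β}, {γ}, {α,β}, {α,γ}, {β,γ}, Ω } (|σ(𝒢)| = 8).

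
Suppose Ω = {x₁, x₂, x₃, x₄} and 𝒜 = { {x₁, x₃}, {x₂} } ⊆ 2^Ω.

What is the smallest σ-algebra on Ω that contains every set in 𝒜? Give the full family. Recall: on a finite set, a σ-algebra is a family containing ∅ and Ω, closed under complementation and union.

Take S₀ = 𝒜 ∪ {∅, Ω} = { {}, {x₂}, {x₁, x₃}, Ω }.
Step 1 (3 new):
  {x₂, x₄}  = {x₁, x₃}ᶜ
  {x₁, x₂, x₃}  = {x₁, x₃} ∪ {x₂}
  {x₁, x₃, x₄}  = {x₂}ᶜ
  — 7 sets.
Step 2. New:
  {x₄}  = {x₁, x₂, x₃}ᶜ
  — 8 sets.
After Step 3 the family is unchanged; done.

Hence σ(𝒜) has 8 members: { {}, {x₂}, {x₄}, {x₁, x₃}, {x₂, x₄}, {x₁, x₂, x₃}, {x₁, x₃, x₄}, Ω }.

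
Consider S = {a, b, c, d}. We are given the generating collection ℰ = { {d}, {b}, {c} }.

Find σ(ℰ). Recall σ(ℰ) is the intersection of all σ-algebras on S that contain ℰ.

Seed the family with ℰ together with ∅ and S: { ∅, {b}, {c}, {d}, S }.
Iteration 1 adds 6:
  {b,c}  = {c} ∪ {b}
  {b,d}  = {d} ∪ {b}
  {c,d}  = {c} ∪ {d}
  {a,b,c}  = complement {d}
  {a,b,d}  = complement {c}
  {a,c,d}  = complement {b}
  — 11 sets.
Iteration 2 adds 4:
  {a,b}  = complement {c,d}
  {a,c}  = complement {b,d}
  {a,d}  = complement {b,c}
  {b,c,d}  = {c,d} ∪ {b}
  — 15 sets.
Iteration 3. New:
  {a}  = complement {b,c,d}
  — 16 sets.
Iteration 4: already closed under ᶜ and ∪.

σ(ℰ) = { ∅, {a}, {b}, {c}, {d}, {a,b}, {a,c}, {a,d}, {b,c}, {b,d}, {c,d}, {a,b,c}, {a,b,d}, {a,c,d}, {b,c,d}, S }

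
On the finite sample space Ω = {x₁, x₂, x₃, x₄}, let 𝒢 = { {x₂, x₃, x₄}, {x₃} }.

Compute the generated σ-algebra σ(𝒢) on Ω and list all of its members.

Answer: σ(𝒢) = { {}, {x₁}, {x₃}, {x₁, x₃}, {x₂, x₄}, {x₁, x₂, x₄}, {x₂, x₃, x₄}, Ω }

Check:
Seed the family with 𝒢 together with ∅ and Ω: { {}, {x₃}, {x₂, x₃, x₄}, Ω }.
Pass 1: 2 new —
  {x₁}  = {x₂, x₃, x₄}ᶜ
  {x₁, x₂, x₄}  = {x₃}ᶜ
Pass 2. New:
  {x₁, x₃}  = {x₃} ∪ {x₁}
Pass 3: 1 new —
  {x₂, x₄}  = {x₁, x₃}ᶜ
Pass 4: no new sets; the family is a σ-algebra.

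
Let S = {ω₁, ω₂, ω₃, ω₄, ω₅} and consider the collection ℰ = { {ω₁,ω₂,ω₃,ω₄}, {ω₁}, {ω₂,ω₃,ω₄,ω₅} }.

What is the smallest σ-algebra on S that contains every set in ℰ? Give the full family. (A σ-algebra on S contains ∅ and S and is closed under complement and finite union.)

Seed the family with ℰ together with ∅ and S: { {}, {ω₁}, {ω₁,ω₂,ω₃,ω₄}, {ω₂,ω₃,ω₄,ω₅}, S }.
Pass 1: +1 →
  {ω₅}  = complement {ω₁,ω₂,ω₃,ω₄}
  [6 total]
Pass 2: +1 →
  {ω₁,ω₅}  = {ω₅} ∪ {ω₁}
  [7 total]
Pass 3. New:
  {ω₂,ω₃,ω₄}  = complement {ω₁,ω₅}
  [8 total]
Pass 4: no new sets; the family is a σ-algebra.

Hence σ(ℰ) has 8 members: { {}, {ω₁}, {ω₅}, {ω₁,ω₅}, {ω₂,ω₃,ω₄}, {ω₁,ω₂,ω₃,ω₄}, {ω₂,ω₃,ω₄,ω₅}, S }.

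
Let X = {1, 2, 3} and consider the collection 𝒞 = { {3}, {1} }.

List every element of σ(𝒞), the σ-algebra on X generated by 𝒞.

Initial family (4 sets): { {}, {1}, {3}, X }.
Round 1: +3 →
  {1, 2}  = complement {3}
  {1, 3}  = {3} ∪ {1}
  {2, 3}  = complement {1}
  (now 7)
Round 2 (1 new):
  {2}  = complement {1, 3}
  (now 8)
Round 3: no new sets; the family is a σ-algebra.

|σ(𝒞)| = 8.  σ(𝒞) = { {}, {1}, {2}, {3}, {1, 2}, {1, 3}, {2, 3}, X }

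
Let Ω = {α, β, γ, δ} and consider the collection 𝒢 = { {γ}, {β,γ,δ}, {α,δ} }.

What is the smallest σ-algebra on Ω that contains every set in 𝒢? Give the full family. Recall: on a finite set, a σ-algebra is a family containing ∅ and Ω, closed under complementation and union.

Start: 𝒢 ∪ {∅, Ω} = { {}, {γ}, {α,δ}, {β,γ,δ}, Ω }.
Pass 1: +4 →
  {α}  = Ω∖{β,γ,δ}
  {β,γ}  = Ω∖{α,δ}
  {α,β,δ}  = Ω∖{γ}
  {α,γ,δ}  = {γ} ∪ {α,δ}
  [9 total]
Pass 2. New:
  {β}  = Ω∖{α,γ,δ}
  {α,γ}  = {γ} ∪ {α}
  {α,β,γ}  = {β,γ} ∪ {α}
  [12 total]
Pass 3: 3 new —
  {δ}  = Ω∖{α,β,γ}
  {α,β}  = {β} ∪ {α}
  {β,δ}  = Ω∖{α,γ}
  [15 total]
Pass 4. New:
  {γ,δ}  = Ω∖{α,β}
  [16 total]
Pass 5 adds nothing — fixpoint reached.

|σ(𝒢)| = 16.  σ(𝒢) = { {}, {α}, {β}, {γ}, {δ}, {α,β}, {α,γ}, {α,δ}, {β,γ}, {β,δ}, {γ,δ}, {α,β,γ}, {α,β,δ}, {α,γ,δ}, {β,γ,δ}, Ω }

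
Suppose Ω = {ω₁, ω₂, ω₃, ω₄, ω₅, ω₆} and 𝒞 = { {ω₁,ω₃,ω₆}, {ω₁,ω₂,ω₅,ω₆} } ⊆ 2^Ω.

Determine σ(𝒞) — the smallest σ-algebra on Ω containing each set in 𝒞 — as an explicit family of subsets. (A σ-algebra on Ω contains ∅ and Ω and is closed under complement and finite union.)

Answer: σ(𝒞) = { ∅, {ω₃}, {ω₄}, {ω₁,ω₆}, {ω₂,ω₅}, {ω₃,ω₄}, {ω₁,ω₃,ω₆}, {ω₁,ω₄,ω₆}, {ω₂,ω₃,ω₅}, {ω₂,ω₄,ω₅}, {ω₁,ω₂,ω₅,ω₆}, {ω₁,ω₃,ω₄,ω₆}, {ω₂,ω₃,ω₄,ω₅}, {ω₁,ω₂,ω₃,ω₅,ω₆}, {ω₁,ω₂,ω₄,ω₅,ω₆}, Ω }

Trace:
Seed the family with 𝒞 together with ∅ and Ω: { ∅, {ω₁,ω₃,ω₆}, {ω₁,ω₂,ω₅,ω₆}, Ω }.
Round 1: +3 →
  {ω₃,ω₄}  = {ω₁,ω₂,ω₅,ω₆}ᶜ
  {ω₂,ω₄,ω₅}  = {ω₁,ω₃,ω₆}ᶜ
  {ω₁,ω₂,ω₃,ω₅,ω₆}  = {ω₁,ω₃,ω₆} ∪ {ω₁,ω₂,ω₅,ω₆}
  (now 7)
Round 2. New:
  {ω₄}  = {ω₁,ω₂,ω₃,ω₅,ω₆}ᶜ
  {ω₁,ω₃,ω₄,ω₆}  = {ω₃,ω₄} ∪ {ω₁,ω₃,ω₆}
  {ω₂,ω₃,ω₄,ω₅}  = {ω₃,ω₄} ∪ {ω₂,ω₄,ω₅}
  {ω₁,ω₂,ω₄,ω₅,ω₆}  = {ω₂,ω₄,ω₅} ∪ {ω₁,ω₂,ω₅,ω₆}
  (now 11)
Round 3. New:
  {ω₃}  = {ω₁,ω₂,ω₄,ω₅,ω₆}ᶜ
  {ω₁,ω₆}  = {ω₂,ω₃,ω₄,ω₅}ᶜ
  {ω₂,ω₅}  = {ω₁,ω₃,ω₄,ω₆}ᶜ
  (now 14)
Round 4. New:
  {ω₁,ω₄,ω₆}  = {ω₁,ω₆} ∪ {ω₄}
  {ω₂,ω₃,ω₅}  = {ω₃} ∪ {ω₂,ω₅}
  (now 16)
Round 5: closed — nothing new.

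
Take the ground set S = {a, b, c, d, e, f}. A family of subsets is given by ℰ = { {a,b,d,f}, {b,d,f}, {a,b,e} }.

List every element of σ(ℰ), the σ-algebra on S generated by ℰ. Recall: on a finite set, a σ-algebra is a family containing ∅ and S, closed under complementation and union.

Begin from { {}, {a,b,e}, {b,d,f}, {a,b,d,f}, S } (that is, ℰ plus ∅ and S).
Round 1 (4 new):
  {c,e}  = ᶜ of {a,b,d,f}
  {a,c,e}  = ᶜ of {b,d,f}
  {c,d,f}  = ᶜ of {a,b,e}
  {a,b,d,e,f}  = {b,d,f} ∪ {a,b,e}
  [9 total]
Round 2: 7 new —
  {c}  = ᶜ of {a,b,d,e,f}
  {a,b,c,e}  = {a,c,e} ∪ {a,b,e}
  {b,c,d,f}  = {b,d,f} ∪ {c,d,f}
  {c,d,e,f}  = {c,e} ∪ {c,d,f}
  {a,b,c,d,f}  = {a,b,d,f} ∪ {c,d,f}
  {a,c,d,e,f}  = {a,c,e} ∪ {c,d,f}
  {b,c,d,e,f}  = {b,d,f} ∪ {c,e}
  [16 total]
Round 3 (6 new):
  {a}  = ᶜ of {b,c,d,e,f}
  {b}  = ᶜ of {a,c,d,e,f}
  {e}  = ᶜ of {a,b,c,d,f}
  {a,b}  = ᶜ of {c,d,e,f}
  {a,e}  = ᶜ of {b,c,d,f}
  {d,f}  = ᶜ of {a,b,c,e}
  [22 total]
Round 4: 10 new —
  {a,c}  = {c} ∪ {a}
  {b,c}  = {b} ∪ {c}
  {b,e}  = {b} ∪ {e}
  {a,b,c}  = {a,b} ∪ {c}
  {a,d,f}  = {d,f} ∪ {a}
  {b,c,e}  = {b} ∪ {c,e}
  {d,e,f}  = {e} ∪ {d,f}
  {a,c,d,f}  = {c,d,f} ∪ {a}
  {a,d,e,f}  = {a,e} ∪ {d,f}
  {b,d,e,f}  = {b,d,f} ∪ {e}
  [32 total]
Round 5: stable.

Therefore σ(ℰ) = { {}, {a}, {b}, {c}, {e}, {a,b}, {a,c}, {a,e}, {b,c}, {b,e}, {c,e}, {d,f}, {a,b,c}, {a,b,e}, {a,c,e}, {a,d,f}, {b,c,e}, {b,d,f}, {c,d,f}, {d,e,f}, {a,b,c,e}, {a,b,d,f}, {a,c,d,f}, {a,d,e,f}, {b,c,d,f}, {b,d,e,f}, {c,d,e,f}, {a,b,c,d,f}, {a,b,d,e,f}, {a,c,d,e,f}, {b,c,d,e,f}, S } (|σ(ℰ)| = 32).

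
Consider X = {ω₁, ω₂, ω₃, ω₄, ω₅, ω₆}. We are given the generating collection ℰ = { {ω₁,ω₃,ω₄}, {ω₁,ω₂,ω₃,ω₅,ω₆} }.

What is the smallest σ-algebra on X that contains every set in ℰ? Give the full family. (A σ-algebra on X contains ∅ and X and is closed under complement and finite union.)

Answer: σ(ℰ) = { {}, {ω₄}, {ω₁,ω₃}, {ω₁,ω₃,ω₄}, {ω₂,ω₅,ω₆}, {ω₂,ω₄,ω₅,ω₆}, {ω₁,ω₂,ω₃,ω₅,ω₆}, X }

Trace:
Take S₀ = ℰ ∪ {∅, X} = { {}, {ω₁,ω₃,ω₄}, {ω₁,ω₂,ω₃,ω₅,ω₆}, X }.
Pass 1: 2 new —
  {ω₄}  = ᶜ of {ω₁,ω₂,ω₃,ω₅,ω₆}
  {ω₂,ω₅,ω₆}  = ᶜ of {ω₁,ω₃,ω₄}
  [6 total]
Pass 2. New:
  {ω₂,ω₄,ω₅,ω₆}  = {ω₄} ∪ {ω₂,ω₅,ω₆}
  [7 total]
Pass 3. New:
  {ω₁,ω₃}  = ᶜ of {ω₂,ω₄,ω₅,ω₆}
  [8 total]
Pass 4: stable.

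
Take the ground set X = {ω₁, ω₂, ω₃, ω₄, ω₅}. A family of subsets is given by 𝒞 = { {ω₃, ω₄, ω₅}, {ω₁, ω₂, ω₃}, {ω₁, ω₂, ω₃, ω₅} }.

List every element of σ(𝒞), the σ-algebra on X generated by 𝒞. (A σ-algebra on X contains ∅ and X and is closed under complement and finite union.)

Answer: σ(𝒞) = { ∅, {ω₃}, {ω₄}, {ω₅}, {ω₁, ω₂}, {ω₃, ω₄}, {ω₃, ω₅}, {ω₄, ω₅}, {ω₁, ω₂, ω₃}, {ω₁, ω₂, ω₄}, {ω₁, ω₂, ω₅}, {ω₃, ω₄, ω₅}, {ω₁, ω₂, ω₃, ω₄}, {ω₁, ω₂, ω₃, ω₅}, {ω₁, ω₂, ω₄, ω₅}, X }

Check:
Initial family (5 sets): { ∅, {ω₁, ω₂, ω₃}, {ω₃, ω₄, ω₅}, {ω₁, ω₂, ω₃, ω₅}, X }.
Round 1 adds 3:
  {ω₄}  = X∖{ω₁, ω₂, ω₃, ω₅}
  {ω₁, ω₂}  = X∖{ω₃, ω₄, ω₅}
  {ω₄, ω₅}  = X∖{ω₁, ω₂, ω₃}
  — 8 sets.
Round 2: 3 new —
  {ω₁, ω₂, ω₄}  = {ω₄} ∪ {ω₁, ω₂}
  {ω₁, ω₂, ω₃, ω₄}  = {ω₄} ∪ {ω₁, ω₂, ω₃}
  {ω₁, ω₂, ω₄, ω₅}  = {ω₄, ω₅} ∪ {ω₁, ω₂}
  — 11 sets.
Round 3 adds 3:
  {ω₃}  = X∖{ω₁, ω₂, ω₄, ω₅}
  {ω₅}  = X∖{ω₁, ω₂, ω₃, ω₄}
  {ω₃, ω₅}  = X∖{ω₁, ω₂, ω₄}
  — 14 sets.
Round 4 adds 2:
  {ω₃, ω₄}  = {ω₃} ∪ {ω₄}
  {ω₁, ω₂, ω₅}  = {ω₁, ω₂} ∪ {ω₅}
  — 16 sets.
Round 5: no new sets; the family is a σ-algebra.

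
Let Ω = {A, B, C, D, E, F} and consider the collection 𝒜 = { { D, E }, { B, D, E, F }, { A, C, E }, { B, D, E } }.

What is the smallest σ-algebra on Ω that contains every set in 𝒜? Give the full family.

Take S₀ = 𝒜 ∪ {∅, Ω} = { {  }, { D, E }, { A, C, E }, { B, D, E }, { B, D, E, F }, Ω }.
Round 1. New:
  { A, C }  = { B, D, E, F }ᶜ
  { A, C, F }  = { B, D, E }ᶜ
  { B, D, F }  = { A, C, E }ᶜ
  { A, B, C, F }  = { D, E }ᶜ
  { A, C, D, E }  = { D, E } ∪ { A, C, E }
  { A, B, C, D, E }  = { A, C, E } ∪ { B, D, E }
  — 12 sets.
Round 2: +6 →
  { F }  = { A, B, C, D, E }ᶜ
  { B, F }  = { A, C, D, E }ᶜ
  { A, C, E, F }  = { A, C, F } ∪ { A, C, E }
  { A, B, C, D, F }  = { B, D, F } ∪ { A, C, F }
  { A, B, C, E, F }  = { A, C, E } ∪ { A, B, C, F }
  { A, C, D, E, F }  = { A, C, F } ∪ { D, E }
  — 18 sets.
Round 3. New:
  { B }  = { A, C, D, E, F }ᶜ
  { D }  = { A, B, C, E, F }ᶜ
  { E }  = { A, B, C, D, F }ᶜ
  { B, D }  = { A, C, E, F }ᶜ
  { D, E, F }  = { D, E } ∪ { F }
  — 23 sets.
Round 4: +9 →
  { B, E }  = { B } ∪ { E }
  { D, F }  = { F } ∪ { D }
  { E, F }  = { F } ∪ { E }
  { A, B, C }  = { D, E, F }ᶜ
  { A, C, D }  = { A, C } ∪ { D }
  { B, E, F }  = { B, F } ∪ { E }
  { A, B, C, D }  = { A, C } ∪ { B, D }
  { A, B, C, E }  = { A, C, E } ∪ { B }
  { A, C, D, F }  = { A, C, F } ∪ { D }
  — 32 sets.
Round 5 adds nothing — fixpoint reached.

σ(𝒜) = { {  }, { B }, { D }, { E }, { F }, { A, C }, { B, D }, { B, E }, { B, F }, { D, E }, { D, F }, { E, F }, { A, B, C }, { A, C, D }, { A, C, E }, { A, C, F }, { B, D, E }, { B, D, F }, { B, E, F }, { D, E, F }, { A, B, C, D }, { A, B, C, E }, { A, B, C, F }, { A, C, D, E }, { A, C, D, F }, { A, C, E, F }, { B, D, E, F }, { A, B, C, D, E }, { A, B, C, D, F }, { A, B, C, E, F }, { A, C, D, E, F }, Ω }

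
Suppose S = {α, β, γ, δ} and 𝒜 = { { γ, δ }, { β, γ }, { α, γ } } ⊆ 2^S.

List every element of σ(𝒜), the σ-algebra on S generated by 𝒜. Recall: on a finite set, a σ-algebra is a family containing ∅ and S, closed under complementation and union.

Answer: σ(𝒜) = { {  }, { α }, { β }, { γ }, { δ }, { α, β }, { α, γ }, { α, δ }, { β, γ }, { β, δ }, { γ, δ }, { α, β, γ }, { α, β, δ }, { α, γ, δ }, { β, γ, δ }, S }

Check:
Begin from { {  }, { α, γ }, { β, γ }, { γ, δ }, S } (that is, 𝒜 plus ∅ and S).
Iteration 1. New:
  { α, β }  = { γ, δ }ᶜ
  { α, δ }  = { β, γ }ᶜ
  { β, δ }  = { α, γ }ᶜ
  { α, β, γ }  = { β, γ } ∪ { α, γ }
  { α, γ, δ }  = { γ, δ } ∪ { α, γ }
  { β, γ, δ }  = { γ, δ } ∪ { β, γ }
  [11 total]
Iteration 2: 4 new —
  { α }  = { β, γ, δ }ᶜ
  { β }  = { α, γ, δ }ᶜ
  { δ }  = { α, β, γ }ᶜ
  { α, β, δ }  = { α, β } ∪ { α, δ }
  [15 total]
Iteration 3: +1 →
  { γ }  = { α, β, δ }ᶜ
  [16 total]
Iteration 4: stable.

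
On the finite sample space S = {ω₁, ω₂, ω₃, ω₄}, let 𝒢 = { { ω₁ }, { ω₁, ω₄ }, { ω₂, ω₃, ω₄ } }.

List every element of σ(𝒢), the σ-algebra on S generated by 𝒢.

|σ(𝒢)| = 8.  σ(𝒢) = { {}, { ω₁ }, { ω₄ }, { ω₁, ω₄ }, { ω₂, ω₃ }, { ω₁, ω₂, ω₃ }, { ω₂, ω₃, ω₄ }, S }

Trace:
Take S₀ = 𝒢 ∪ {∅, S} = { {}, { ω₁ }, { ω₁, ω₄ }, { ω₂, ω₃, ω₄ }, S }.
Pass 1: 1 new —
  { ω₂, ω₃ }  = complement { ω₁, ω₄ }
  — 6 sets.
Pass 2: +1 →
  { ω₁, ω₂, ω₃ }  = { ω₂, ω₃ } ∪ { ω₁ }
  — 7 sets.
Pass 3: 1 new —
  { ω₄ }  = complement { ω₁, ω₂, ω₃ }
  — 8 sets.
After Pass 4 the family is unchanged; done.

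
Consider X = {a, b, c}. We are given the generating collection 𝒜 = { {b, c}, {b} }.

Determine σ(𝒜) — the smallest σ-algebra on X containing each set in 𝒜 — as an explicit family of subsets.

σ(𝒜) = { {}, {a}, {b}, {c}, {a, b}, {a, c}, {b, c}, X }

Working:
Begin from { {}, {b}, {b, c}, X } (that is, 𝒜 plus ∅ and X).
Pass 1 adds 2:
  {a}  = {b, c}ᶜ
  {a, c}  = {b}ᶜ
  — 6 sets.
Pass 2 adds 1:
  {a, b}  = {b} ∪ {a}
  — 7 sets.
Pass 3 adds 1:
  {c}  = {a, b}ᶜ
  — 8 sets.
After Pass 4 the family is unchanged; done.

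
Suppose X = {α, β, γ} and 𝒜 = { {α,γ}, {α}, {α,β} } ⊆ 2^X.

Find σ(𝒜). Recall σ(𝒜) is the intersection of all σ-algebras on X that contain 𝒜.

Begin from { {}, {α}, {α,β}, {α,γ}, X } (that is, 𝒜 plus ∅ and X).
Pass 1: 3 new —
  {β}  = complement {α,γ}
  {γ}  = complement {α,β}
  {β,γ}  = complement {α}
  (now 8)
Pass 2: closed — nothing new.

|σ(𝒜)| = 8.  σ(𝒜) = { {}, {α}, {β}, {γ}, {α,β}, {α,γ}, {β,γ}, X }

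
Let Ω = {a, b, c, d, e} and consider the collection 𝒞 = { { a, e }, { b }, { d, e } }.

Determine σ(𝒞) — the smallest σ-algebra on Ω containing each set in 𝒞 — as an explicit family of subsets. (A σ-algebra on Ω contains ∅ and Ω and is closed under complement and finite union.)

Take S₀ = 𝒞 ∪ {∅, Ω} = { ∅, { b }, { a, e }, { d, e }, Ω }.
Step 1 (6 new):
  { a, b, c }  = { d, e }ᶜ
  { a, b, e }  = { a, e } ∪ { b }
  { a, d, e }  = { d, e } ∪ { a, e }
  { b, c, d }  = { a, e }ᶜ
  { b, d, e }  = { d, e } ∪ { b }
  { a, c, d, e }  = { b }ᶜ
  |family| = 11
Step 2 (7 new):
  { a, c }  = { b, d, e }ᶜ
  { b, c }  = { a, d, e }ᶜ
  { c, d }  = { a, b, e }ᶜ
  { a, b, c, d }  = { a, b, c } ∪ { b, c, d }
  { a, b, c, e }  = { a, b, c } ∪ { a, b, e }
  { a, b, d, e }  = { a, d, e } ∪ { b }
  { b, c, d, e }  = { b, c, d } ∪ { d, e }
  |family| = 18
Step 3 (7 new):
  { a }  = { b, c, d, e }ᶜ
  { c }  = { a, b, d, e }ᶜ
  { d }  = { a, b, c, e }ᶜ
  { e }  = { a, b, c, d }ᶜ
  { a, c, d }  = { c, d } ∪ { a, c }
  { a, c, e }  = { a, c } ∪ { a, e }
  { c, d, e }  = { d, e } ∪ { c, d }
  |family| = 25
Step 4 adds 6:
  { a, b }  = { c, d, e }ᶜ
  { a, d }  = { d } ∪ { a }
  { b, d }  = { a, c, e }ᶜ
  { b, e }  = { a, c, d }ᶜ
  { c, e }  = { e } ∪ { c }
  { b, c, e }  = { e } ∪ { b, c }
  |family| = 31
Step 5 adds 1:
  { a, b, d }  = { c, e }ᶜ
  |family| = 32
Step 6: no new sets; the family is a σ-algebra.

|σ(𝒞)| = 32.  σ(𝒞) = { ∅, { a }, { b }, { c }, { d }, { e }, { a, b }, { a, c }, { a, d }, { a, e }, { b, c }, { b, d }, { b, e }, { c, d }, { c, e }, { d, e }, { a, b, c }, { a, b, d }, { a, b, e }, { a, c, d }, { a, c, e }, { a, d, e }, { b, c, d }, { b, c, e }, { b, d, e }, { c, d, e }, { a, b, c, d }, { a, b, c, e }, { a, b, d, e }, { a, c, d, e }, { b, c, d, e }, Ω }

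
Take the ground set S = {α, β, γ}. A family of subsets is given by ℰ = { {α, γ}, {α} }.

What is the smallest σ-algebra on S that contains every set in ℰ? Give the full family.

Seed the family with ℰ together with ∅ and S: { {}, {α}, {α, γ}, S }.
Step 1: 2 new —
  {β}  = complement {α, γ}
  {β, γ}  = complement {α}
  — 6 sets.
Step 2. New:
  {α, β}  = {β} ∪ {α}
  — 7 sets.
Step 3 (1 new):
  {γ}  = complement {α, β}
  — 8 sets.
Step 4: closed — nothing new.

|σ(ℰ)| = 8.  σ(ℰ) = { {}, {α}, {β}, {γ}, {α, β}, {α, γ}, {β, γ}, S }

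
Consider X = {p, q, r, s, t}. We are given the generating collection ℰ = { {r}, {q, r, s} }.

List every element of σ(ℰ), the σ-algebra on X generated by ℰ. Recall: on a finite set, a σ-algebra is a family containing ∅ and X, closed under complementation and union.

|σ(ℰ)| = 8.  σ(ℰ) = { {}, {r}, {p, t}, {q, s}, {p, r, t}, {q, r, s}, {p, q, s, t}, X }

Working:
Begin from { {}, {r}, {q, r, s}, X } (that is, ℰ plus ∅ and X).
Pass 1: +2 →
  {p, t}  = {q, r, s}ᶜ
  {p, q, s, t}  = {r}ᶜ
  — 6 sets.
Pass 2: 1 new —
  {p, r, t}  = {r} ∪ {p, t}
  — 7 sets.
Pass 3 adds 1:
  {q, s}  = {p, r, t}ᶜ
  — 8 sets.
Pass 4: no new sets; the family is a σ-algebra.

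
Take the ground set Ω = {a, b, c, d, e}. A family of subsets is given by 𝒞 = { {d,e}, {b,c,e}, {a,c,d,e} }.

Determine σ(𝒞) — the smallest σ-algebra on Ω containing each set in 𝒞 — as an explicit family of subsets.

Start: 𝒞 ∪ {∅, Ω} = { {}, {d,e}, {b,c,e}, {a,c,d,e}, Ω }.
Pass 1: 4 new —
  {b}  = complement {a,c,d,e}
  {a,d}  = complement {b,c,e}
  {a,b,c}  = complement {d,e}
  {b,c,d,e}  = {d,e} ∪ {b,c,e}
  (now 9)
Pass 2 adds 6:
  {a}  = complement {b,c,d,e}
  {a,b,d}  = {b} ∪ {a,d}
  {a,d,e}  = {d,e} ∪ {a,d}
  {b,d,e}  = {b} ∪ {d,e}
  {a,b,c,d}  = {a,b,c} ∪ {a,d}
  {a,b,c,e}  = {a,b,c} ∪ {b,c,e}
  (now 15)
Pass 3 adds 7:
  {d}  = complement {a,b,c,e}
  {e}  = complement {a,b,c,d}
  {a,b}  = {b} ∪ {a}
  {a,c}  = complement {b,d,e}
  {b,c}  = complement {a,d,e}
  {c,e}  = complement {a,b,d}
  {a,b,d,e}  = {d,e} ∪ {a,b,d}
  (now 22)
Pass 4 (9 new):
  {c}  = complement {a,b,d,e}
  {a,e}  = {e} ∪ {a}
  {b,d}  = {b} ∪ {d}
  {b,e}  = {b} ∪ {e}
  {a,b,e}  = {a,b} ∪ {e}
  {a,c,d}  = {a,d} ∪ {a,c}
  {a,c,e}  = {a,c} ∪ {c,e}
  {b,c,d}  = {b,c} ∪ {d}
  {c,d,e}  = complement {a,b}
  (now 31)
Pass 5 adds 1:
  {c,d}  = complement {a,b,e}
  (now 32)
Pass 6: closed — nothing new.

σ(𝒞) = { {}, {a}, {b}, {c}, {d}, {e}, {a,b}, {a,c}, {a,d}, {a,e}, {b,c}, {b,d}, {b,e}, {c,d}, {c,e}, {d,e}, {a,b,c}, {a,b,d}, {a,b,e}, {a,c,d}, {a,c,e}, {a,d,e}, {b,c,d}, {b,c,e}, {b,d,e}, {c,d,e}, {a,b,c,d}, {a,b,c,e}, {a,b,d,e}, {a,c,d,e}, {b,c,d,e}, Ω }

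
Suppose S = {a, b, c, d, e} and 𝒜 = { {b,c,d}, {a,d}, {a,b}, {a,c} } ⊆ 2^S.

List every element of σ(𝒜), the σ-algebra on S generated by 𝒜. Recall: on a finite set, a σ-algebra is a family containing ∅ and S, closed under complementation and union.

Start: 𝒜 ∪ {∅, S} = { ∅, {a,b}, {a,c}, {a,d}, {b,c,d}, S }.
Round 1 (8 new):
  {a,e}  = {b,c,d}ᶜ
  {a,b,c}  = {a,b} ∪ {a,c}
  {a,b,d}  = {a,d} ∪ {a,b}
  {a,c,d}  = {a,d} ∪ {a,c}
  {b,c,e}  = {a,d}ᶜ
  {b,d,e}  = {a,c}ᶜ
  {c,d,e}  = {a,b}ᶜ
  {a,b,c,d}  = {b,c,d} ∪ {a,d}
Round 2. New:
  {e}  = {a,b,c,d}ᶜ
  {b,e}  = {a,c,d}ᶜ
  {c,e}  = {a,b,d}ᶜ
  {d,e}  = {a,b,c}ᶜ
  {a,b,e}  = {a,b} ∪ {a,e}
  {a,c,e}  = {a,c} ∪ {a,e}
  {a,d,e}  = {a,d} ∪ {a,e}
  {a,b,c,e}  = {a,b,c} ∪ {b,c,e}
  {a,b,d,e}  = {a,b} ∪ {b,d,e}
  {a,c,d,e}  = {c,d,e} ∪ {a,c,d}
  {b,c,d,e}  = {c,d,e} ∪ {b,c,d}
Round 3: +7 →
  {a}  = {b,c,d,e}ᶜ
  {b}  = {a,c,d,e}ᶜ
  {c}  = {a,b,d,e}ᶜ
  {d}  = {a,b,c,e}ᶜ
  {b,c}  = {a,d,e}ᶜ
  {b,d}  = {a,c,e}ᶜ
  {c,d}  = {a,b,e}ᶜ
Round 4: already closed under ᶜ and ∪.

Therefore σ(𝒜) = { ∅, {a}, {b}, {c}, {d}, {e}, {a,b}, {a,c}, {a,d}, {a,e}, {b,c}, {b,d}, {b,e}, {c,d}, {c,e}, {d,e}, {a,b,c}, {a,b,d}, {a,b,e}, {a,c,d}, {a,c,e}, {a,d,e}, {b,c,d}, {b,c,e}, {b,d,e}, {c,d,e}, {a,b,c,d}, {a,b,c,e}, {a,b,d,e}, {a,c,d,e}, {b,c,d,e}, S } (|σ(𝒜)| = 32).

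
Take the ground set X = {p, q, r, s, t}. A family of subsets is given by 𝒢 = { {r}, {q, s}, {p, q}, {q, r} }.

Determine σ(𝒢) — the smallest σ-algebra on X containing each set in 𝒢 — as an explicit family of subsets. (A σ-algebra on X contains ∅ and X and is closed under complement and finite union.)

σ(𝒢) (32 sets): { {}, {p}, {q}, {r}, {s}, {t}, {p, q}, {p, r}, {p, s}, {p, t}, {q, r}, {q, s}, {q, t}, {r, s}, {r, t}, {s, t}, {p, q, r}, {p, q, s}, {p, q, t}, {p, r, s}, {p, r, t}, {p, s, t}, {q, r, s}, {q, r, t}, {q, s, t}, {r, s, t}, {p, q, r, s}, {p, q, r, t}, {p, q, s, t}, {p, r, s, t}, {q, r, s, t}, X }

Derivation:
Take S₀ = 𝒢 ∪ {∅, X} = { {}, {r}, {p, q}, {q, r}, {q, s}, X }.
Round 1: +7 →
  {p, q, r}  = {r} ∪ {p, q}
  {p, q, s}  = {p, q} ∪ {q, s}
  {p, r, t}  = {q, s}ᶜ
  {p, s, t}  = {q, r}ᶜ
  {q, r, s}  = {r} ∪ {q, s}
  {r, s, t}  = {p, q}ᶜ
  {p, q, s, t}  = {r}ᶜ
  [13 total]
Round 2 adds 7:
  {p, t}  = {q, r, s}ᶜ
  {r, t}  = {p, q, s}ᶜ
  {s, t}  = {p, q, r}ᶜ
  {p, q, r, s}  = {p, q, r} ∪ {q, r, s}
  {p, q, r, t}  = {p, q, r} ∪ {p, r, t}
  {p, r, s, t}  = {p, s, t} ∪ {r, s, t}
  {q, r, s, t}  = {r, s, t} ∪ {q, r, s}
  [20 total]
Round 3 adds 7:
  {p}  = {q, r, s, t}ᶜ
  {q}  = {p, r, s, t}ᶜ
  {s}  = {p, q, r, t}ᶜ
  {t}  = {p, q, r, s}ᶜ
  {p, q, t}  = {p, t} ∪ {p, q}
  {q, r, t}  = {r, t} ∪ {q, r}
  {q, s, t}  = {s, t} ∪ {q, s}
  [27 total]
Round 4 adds 4:
  {p, r}  = {q, s, t}ᶜ
  {p, s}  = {q, r, t}ᶜ
  {q, t}  = {q} ∪ {t}
  {r, s}  = {p, q, t}ᶜ
  [31 total]
Round 5 (1 new):
  {p, r, s}  = {q, t}ᶜ
  [32 total]
Round 6 adds nothing — fixpoint reached.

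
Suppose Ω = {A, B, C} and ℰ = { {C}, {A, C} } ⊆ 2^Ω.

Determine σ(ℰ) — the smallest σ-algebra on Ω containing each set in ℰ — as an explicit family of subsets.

Begin from { ∅, {C}, {A, C}, Ω } (that is, ℰ plus ∅ and Ω).
Pass 1 adds 2:
  {B}  = Ω∖{A, C}
  {A, B}  = Ω∖{C}
  (now 6)
Pass 2. New:
  {B, C}  = {C} ∪ {B}
  (now 7)
Pass 3: 1 new —
  {A}  = Ω∖{B, C}
  (now 8)
Pass 4 adds nothing — fixpoint reached.

σ(ℰ) = { ∅, {A}, {B}, {C}, {A, B}, {A, C}, {B, C}, Ω }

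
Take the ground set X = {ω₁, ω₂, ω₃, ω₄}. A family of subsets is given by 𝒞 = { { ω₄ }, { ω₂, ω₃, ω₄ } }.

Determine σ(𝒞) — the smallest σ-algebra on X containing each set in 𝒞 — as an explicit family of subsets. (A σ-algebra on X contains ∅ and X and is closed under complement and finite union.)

Begin from { {  }, { ω₄ }, { ω₂, ω₃, ω₄ }, X } (that is, 𝒞 plus ∅ and X).
Step 1 (2 new):
  { ω₁ }  = ᶜ of { ω₂, ω₃, ω₄ }
  { ω₁, ω₂, ω₃ }  = ᶜ of { ω₄ }
Step 2: +1 →
  { ω₁, ω₄ }  = { ω₄ } ∪ { ω₁ }
Step 3: +1 →
  { ω₂, ω₃ }  = ᶜ of { ω₁, ω₄ }
Step 4: stable.

σ(𝒞) = { {  }, { ω₁ }, { ω₄ }, { ω₁, ω₄ }, { ω₂, ω₃ }, { ω₁, ω₂, ω₃ }, { ω₂, ω₃, ω₄ }, X }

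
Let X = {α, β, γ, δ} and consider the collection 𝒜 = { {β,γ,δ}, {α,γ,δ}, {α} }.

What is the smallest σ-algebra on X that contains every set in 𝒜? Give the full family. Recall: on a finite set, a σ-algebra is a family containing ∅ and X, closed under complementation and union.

Start: 𝒜 ∪ {∅, X} = { {}, {α}, {α,γ,δ}, {β,γ,δ}, X }.
Pass 1 adds 1:
  {β}  = complement {α,γ,δ}
Pass 2. New:
  {α,β}  = {β} ∪ {α}
Pass 3: 1 new —
  {γ,δ}  = complement {α,β}
Pass 4: already closed under ᶜ and ∪.

|σ(𝒜)| = 8.  σ(𝒜) = { {}, {α}, {β}, {α,β}, {γ,δ}, {α,γ,δ}, {β,γ,δ}, X }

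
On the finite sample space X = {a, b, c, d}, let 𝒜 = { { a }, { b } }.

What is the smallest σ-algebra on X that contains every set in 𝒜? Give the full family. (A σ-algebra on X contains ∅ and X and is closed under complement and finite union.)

Seed the family with 𝒜 together with ∅ and X: { ∅, { a }, { b }, X }.
Iteration 1: +3 →
  { a, b }  = { b } ∪ { a }
  { a, c, d }  = ᶜ of { b }
  { b, c, d }  = ᶜ of { a }
  |family| = 7
Iteration 2. New:
  { c, d }  = ᶜ of { a, b }
  |family| = 8
Iteration 3: closed — nothing new.

σ(𝒜) = { ∅, { a }, { b }, { a, b }, { c, d }, { a, c, d }, { b, c, d }, X }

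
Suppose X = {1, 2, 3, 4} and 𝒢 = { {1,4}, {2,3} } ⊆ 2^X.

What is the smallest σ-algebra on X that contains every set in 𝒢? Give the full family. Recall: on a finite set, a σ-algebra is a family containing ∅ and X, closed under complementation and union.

σ(𝒢) = { {}, {1,4}, {2,3}, X }

Working:
Begin from { {}, {1,4}, {2,3}, X } (that is, 𝒢 plus ∅ and X).
Pass 1: no new sets; the family is a σ-algebra.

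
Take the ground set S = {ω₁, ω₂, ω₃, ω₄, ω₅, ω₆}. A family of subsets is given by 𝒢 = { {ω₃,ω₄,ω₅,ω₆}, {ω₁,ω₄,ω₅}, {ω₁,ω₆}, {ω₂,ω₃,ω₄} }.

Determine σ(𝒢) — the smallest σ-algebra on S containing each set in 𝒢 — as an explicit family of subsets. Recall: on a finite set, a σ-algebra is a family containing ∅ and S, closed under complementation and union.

Seed the family with 𝒢 together with ∅ and S: { {}, {ω₁,ω₆}, {ω₁,ω₄,ω₅}, {ω₂,ω₃,ω₄}, {ω₃,ω₄,ω₅,ω₆}, S }.
Iteration 1: +9 →
  {ω₁,ω₂}  = ᶜ of {ω₃,ω₄,ω₅,ω₆}
  {ω₁,ω₅,ω₆}  = ᶜ of {ω₂,ω₃,ω₄}
  {ω₂,ω₃,ω₆}  = ᶜ of {ω₁,ω₄,ω₅}
  {ω₁,ω₄,ω₅,ω₆}  = {ω₁,ω₄,ω₅} ∪ {ω₁,ω₆}
  {ω₂,ω₃,ω₄,ω₅}  = ᶜ of {ω₁,ω₆}
  {ω₁,ω₂,ω₃,ω₄,ω₅}  = {ω₁,ω₄,ω₅} ∪ {ω₂,ω₃,ω₄}
  {ω₁,ω₂,ω₃,ω₄,ω₆}  = {ω₂,ω₃,ω₄} ∪ {ω₁,ω₆}
  {ω₁,ω₃,ω₄,ω₅,ω₆}  = {ω₁,ω₄,ω₅} ∪ {ω₃,ω₄,ω₅,ω₆}
  {ω₂,ω₃,ω₄,ω₅,ω₆}  = {ω₂,ω₃,ω₄} ∪ {ω₃,ω₄,ω₅,ω₆}
  — 15 sets.
Iteration 2. New:
  {ω₁}  = ᶜ of {ω₂,ω₃,ω₄,ω₅,ω₆}
  {ω₂}  = ᶜ of {ω₁,ω₃,ω₄,ω₅,ω₆}
  {ω₅}  = ᶜ of {ω₁,ω₂,ω₃,ω₄,ω₆}
  {ω₆}  = ᶜ of {ω₁,ω₂,ω₃,ω₄,ω₅}
  {ω₂,ω₃}  = ᶜ of {ω₁,ω₄,ω₅,ω₆}
  {ω₁,ω₂,ω₆}  = {ω₁,ω₂} ∪ {ω₁,ω₆}
  {ω₁,ω₂,ω₃,ω₄}  = {ω₂,ω₃,ω₄} ∪ {ω₁,ω₂}
  {ω₁,ω₂,ω₃,ω₆}  = {ω₁,ω₂} ∪ {ω₂,ω₃,ω₆}
  {ω₁,ω₂,ω₄,ω₅}  = {ω₁,ω₄,ω₅} ∪ {ω₁,ω₂}
  {ω₁,ω₂,ω₅,ω₆}  = {ω₁,ω₂} ∪ {ω₁,ω₅,ω₆}
  {ω₂,ω₃,ω₄,ω₆}  = {ω₂,ω₃,ω₄} ∪ {ω₂,ω₃,ω₆}
  {ω₁,ω₂,ω₃,ω₅,ω₆}  = {ω₂,ω₃,ω₆} ∪ {ω₁,ω₅,ω₆}
  {ω₁,ω₂,ω₄,ω₅,ω₆}  = {ω₁,ω₂} ∪ {ω₁,ω₄,ω₅,ω₆}
  — 28 sets.
Iteration 3 adds 14:
  {ω₃}  = ᶜ of {ω₁,ω₂,ω₄,ω₅,ω₆}
  {ω₄}  = ᶜ of {ω₁,ω₂,ω₃,ω₅,ω₆}
  {ω₁,ω₅}  = ᶜ of {ω₂,ω₃,ω₄,ω₆}
  {ω₂,ω₅}  = {ω₂} ∪ {ω₅}
  {ω₂,ω₆}  = {ω₂} ∪ {ω₆}
  {ω₃,ω₄}  = ᶜ of {ω₁,ω₂,ω₅,ω₆}
  {ω₃,ω₆}  = ᶜ of {ω₁,ω₂,ω₄,ω₅}
  {ω₄,ω₅}  = ᶜ of {ω₁,ω₂,ω₃,ω₆}
  {ω₅,ω₆}  = ᶜ of {ω₁,ω₂,ω₃,ω₄}
  {ω₁,ω₂,ω₃}  = {ω₁,ω₂} ∪ {ω₂,ω₃}
  {ω₁,ω₂,ω₅}  = {ω₁,ω₂} ∪ {ω₅}
  {ω₂,ω₃,ω₅}  = {ω₅} ∪ {ω₂,ω₃}
  {ω₃,ω₄,ω₅}  = ᶜ of {ω₁,ω₂,ω₆}
  {ω₂,ω₃,ω₅,ω₆}  = {ω₂,ω₃,ω₆} ∪ {ω₅}
  — 42 sets.
Iteration 4: +22 →
  {ω₁,ω₃}  = {ω₃} ∪ {ω₁}
  {ω₁,ω₄}  = ᶜ of {ω₂,ω₃,ω₅,ω₆}
  {ω₂,ω₄}  = {ω₂} ∪ {ω₄}
  {ω₃,ω₅}  = {ω₃} ∪ {ω₅}
  {ω₄,ω₆}  = {ω₄} ∪ {ω₆}
  {ω₁,ω₂,ω₄}  = {ω₁,ω₂} ∪ {ω₄}
  {ω₁,ω₃,ω₄}  = {ω₃,ω₄} ∪ {ω₁}
  {ω₁,ω₃,ω₅}  = {ω₃} ∪ {ω₁,ω₅}
  {ω₁,ω₃,ω₆}  = {ω₁,ω₆} ∪ {ω₃}
  {ω₁,ω₄,ω₆}  = ᶜ of {ω₂,ω₃,ω₅}
  {ω₂,ω₄,ω₅}  = {ω₂} ∪ {ω₄,ω₅}
  {ω₂,ω₄,ω₆}  = {ω₂,ω₆} ∪ {ω₄}
  {ω₂,ω₅,ω₆}  = {ω₂} ∪ {ω₅,ω₆}
  {ω₃,ω₄,ω₆}  = ᶜ of {ω₁,ω₂,ω₅}
  {ω₃,ω₅,ω₆}  = {ω₃} ∪ {ω₅,ω₆}
  {ω₄,ω₅,ω₆}  = ᶜ of {ω₁,ω₂,ω₃}
  {ω₁,ω₂,ω₃,ω₅}  = {ω₁,ω₂,ω₃} ∪ {ω₁,ω₂,ω₅}
  {ω₁,ω₂,ω₄,ω₆}  = {ω₄} ∪ {ω₁,ω₂,ω₆}
  {ω₁,ω₃,ω₄,ω₅}  = ᶜ of {ω₂,ω₆}
  {ω₁,ω₃,ω₄,ω₆}  = ᶜ of {ω₂,ω₅}
  {ω₁,ω₃,ω₅,ω₆}  = {ω₁,ω₅,ω₆} ∪ {ω₃}
  {ω₂,ω₄,ω₅,ω₆}  = {ω₄,ω₅} ∪ {ω₂,ω₆}
  — 64 sets.
Iteration 5: already closed under ᶜ and ∪.

Therefore σ(𝒢) = { {}, {ω₁}, {ω₂}, {ω₃}, {ω₄}, {ω₅}, {ω₆}, {ω₁,ω₂}, {ω₁,ω₃}, {ω₁,ω₄}, {ω₁,ω₅}, {ω₁,ω₆}, {ω₂,ω₃}, {ω₂,ω₄}, {ω₂,ω₅}, {ω₂,ω₆}, {ω₃,ω₄}, {ω₃,ω₅}, {ω₃,ω₆}, {ω₄,ω₅}, {ω₄,ω₆}, {ω₅,ω₆}, {ω₁,ω₂,ω₃}, {ω₁,ω₂,ω₄}, {ω₁,ω₂,ω₅}, {ω₁,ω₂,ω₆}, {ω₁,ω₃,ω₄}, {ω₁,ω₃,ω₅}, {ω₁,ω₃,ω₆}, {ω₁,ω₄,ω₅}, {ω₁,ω₄,ω₆}, {ω₁,ω₅,ω₆}, {ω₂,ω₃,ω₄}, {ω₂,ω₃,ω₅}, {ω₂,ω₃,ω₆}, {ω₂,ω₄,ω₅}, {ω₂,ω₄,ω₆}, {ω₂,ω₅,ω₆}, {ω₃,ω₄,ω₅}, {ω₃,ω₄,ω₆}, {ω₃,ω₅,ω₆}, {ω₄,ω₅,ω₆}, {ω₁,ω₂,ω₃,ω₄}, {ω₁,ω₂,ω₃,ω₅}, {ω₁,ω₂,ω₃,ω₆}, {ω₁,ω₂,ω₄,ω₅}, {ω₁,ω₂,ω₄,ω₆}, {ω₁,ω₂,ω₅,ω₆}, {ω₁,ω₃,ω₄,ω₅}, {ω₁,ω₃,ω₄,ω₆}, {ω₁,ω₃,ω₅,ω₆}, {ω₁,ω₄,ω₅,ω₆}, {ω₂,ω₃,ω₄,ω₅}, {ω₂,ω₃,ω₄,ω₆}, {ω₂,ω₃,ω₅,ω₆}, {ω₂,ω₄,ω₅,ω₆}, {ω₃,ω₄,ω₅,ω₆}, {ω₁,ω₂,ω₃,ω₄,ω₅}, {ω₁,ω₂,ω₃,ω₄,ω₆}, {ω₁,ω₂,ω₃,ω₅,ω₆}, {ω₁,ω₂,ω₄,ω₅,ω₆}, {ω₁,ω₃,ω₄,ω₅,ω₆}, {ω₂,ω₃,ω₄,ω₅,ω₆}, S } (|σ(𝒢)| = 64).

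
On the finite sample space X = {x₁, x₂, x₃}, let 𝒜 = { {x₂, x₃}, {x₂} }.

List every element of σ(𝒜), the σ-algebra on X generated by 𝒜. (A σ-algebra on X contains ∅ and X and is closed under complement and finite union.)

σ(𝒜) = { {}, {x₁}, {x₂}, {x₃}, {x₁, x₂}, {x₁, x₃}, {x₂, x₃}, X }

Derivation:
Take S₀ = 𝒜 ∪ {∅, X} = { {}, {x₂}, {x₂, x₃}, X }.
Step 1. New:
  {x₁}  = X∖{x₂, x₃}
  {x₁, x₃}  = X∖{x₂}
  [6 total]
Step 2 adds 1:
  {x₁, x₂}  = {x₂} ∪ {x₁}
  [7 total]
Step 3 adds 1:
  {x₃}  = X∖{x₁, x₂}
  [8 total]
Step 4: no new sets; the family is a σ-algebra.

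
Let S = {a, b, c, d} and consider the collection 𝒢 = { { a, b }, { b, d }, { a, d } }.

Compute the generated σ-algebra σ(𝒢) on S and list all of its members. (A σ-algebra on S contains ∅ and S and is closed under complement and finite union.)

σ(𝒢) = { {  }, { a }, { b }, { c }, { d }, { a, b }, { a, c }, { a, d }, { b, c }, { b, d }, { c, d }, { a, b, c }, { a, b, d }, { a, c, d }, { b, c, d }, S }

Working:
Take S₀ = 𝒢 ∪ {∅, S} = { {  }, { a, b }, { a, d }, { b, d }, S }.
Iteration 1: 4 new —
  { a, c }  = S∖{ b, d }
  { b, c }  = S∖{ a, d }
  { c, d }  = S∖{ a, b }
  { a, b, d }  = { a, d } ∪ { a, b }
  [9 total]
Iteration 2: 4 new —
  { c }  = S∖{ a, b, d }
  { a, b, c }  = { a, b } ∪ { b, c }
  { a, c, d }  = { c, d } ∪ { a, d }
  { b, c, d }  = { c, d } ∪ { b, c }
  [13 total]
Iteration 3 adds 3:
  { a }  = S∖{ b, c, d }
  { b }  = S∖{ a, c, d }
  { d }  = S∖{ a, b, c }
  [16 total]
Iteration 4: closed — nothing new.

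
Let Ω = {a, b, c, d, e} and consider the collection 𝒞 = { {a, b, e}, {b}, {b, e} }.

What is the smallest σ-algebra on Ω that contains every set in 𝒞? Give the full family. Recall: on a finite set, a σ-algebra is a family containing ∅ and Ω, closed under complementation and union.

Start: 𝒞 ∪ {∅, Ω} = { {}, {b}, {b, e}, {a, b, e}, Ω }.
Pass 1 adds 3:
  {c, d}  = Ω∖{a, b, e}
  {a, c, d}  = Ω∖{b, e}
  {a, c, d, e}  = Ω∖{b}
  |family| = 8
Pass 2: 3 new —
  {b, c, d}  = {b} ∪ {c, d}
  {a, b, c, d}  = {b} ∪ {a, c, d}
  {b, c, d, e}  = {b, e} ∪ {c, d}
  |family| = 11
Pass 3 adds 3:
  {a}  = Ω∖{b, c, d, e}
  {e}  = Ω∖{a, b, c, d}
  {a, e}  = Ω∖{b, c, d}
  |family| = 14
Pass 4. New:
  {a, b}  = {b} ∪ {a}
  {c, d, e}  = {c, d} ∪ {e}
  |family| = 16
Pass 5: no new sets; the family is a σ-algebra.

Hence σ(𝒞) has 16 members: { {}, {a}, {b}, {e}, {a, b}, {a, e}, {b, e}, {c, d}, {a, b, e}, {a, c, d}, {b, c, d}, {c, d, e}, {a, b, c, d}, {a, c, d, e}, {b, c, d, e}, Ω }.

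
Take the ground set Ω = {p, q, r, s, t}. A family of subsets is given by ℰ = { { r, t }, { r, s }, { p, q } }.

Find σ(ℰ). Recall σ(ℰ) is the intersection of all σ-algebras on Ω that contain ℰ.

Begin from { {}, { p, q }, { r, s }, { r, t }, Ω } (that is, ℰ plus ∅ and Ω).
Iteration 1. New:
  { p, q, s }  = ᶜ of { r, t }
  { p, q, t }  = ᶜ of { r, s }
  { r, s, t }  = ᶜ of { p, q }
  { p, q, r, s }  = { r, s } ∪ { p, q }
  { p, q, r, t }  = { p, q } ∪ { r, t }
  |family| = 10
Iteration 2: 3 new —
  { s }  = ᶜ of { p, q, r, t }
  { t }  = ᶜ of { p, q, r, s }
  { p, q, s, t }  = { p, q, s } ∪ { p, q, t }
  |family| = 13
Iteration 3: +2 →
  { r }  = ᶜ of { p, q, s, t }
  { s, t }  = { s } ∪ { t }
  |family| = 15
Iteration 4 (1 new):
  { p, q, r }  = ᶜ of { s, t }
  |family| = 16
Iteration 5: already closed under ᶜ and ∪.

Therefore σ(ℰ) = { {}, { r }, { s }, { t }, { p, q }, { r, s }, { r, t }, { s, t }, { p, q, r }, { p, q, s }, { p, q, t }, { r, s, t }, { p, q, r, s }, { p, q, r, t }, { p, q, s, t }, Ω } (|σ(ℰ)| = 16).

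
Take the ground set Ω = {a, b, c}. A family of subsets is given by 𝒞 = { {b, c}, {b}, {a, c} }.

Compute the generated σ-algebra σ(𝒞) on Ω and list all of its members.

Answer: σ(𝒞) = { {}, {a}, {b}, {c}, {a, b}, {a, c}, {b, c}, Ω }

Working:
Seed the family with 𝒞 together with ∅ and Ω: { {}, {b}, {a, c}, {b, c}, Ω }.
Iteration 1: +1 →
  {a}  = Ω∖{b, c}
  — 6 sets.
Iteration 2 (1 new):
  {a, b}  = {b} ∪ {a}
  — 7 sets.
Iteration 3: 1 new —
  {c}  = Ω∖{a, b}
  — 8 sets.
Iteration 4 adds nothing — fixpoint reached.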